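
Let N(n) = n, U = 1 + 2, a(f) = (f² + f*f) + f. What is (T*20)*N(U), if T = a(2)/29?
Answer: 600/29 ≈ 20.690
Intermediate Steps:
a(f) = f + 2*f² (a(f) = (f² + f²) + f = 2*f² + f = f + 2*f²)
T = 10/29 (T = (2*(1 + 2*2))/29 = (2*(1 + 4))*(1/29) = (2*5)*(1/29) = 10*(1/29) = 10/29 ≈ 0.34483)
U = 3
(T*20)*N(U) = ((10/29)*20)*3 = (200/29)*3 = 600/29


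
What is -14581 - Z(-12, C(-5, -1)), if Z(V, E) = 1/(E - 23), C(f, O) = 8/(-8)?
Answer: -349943/24 ≈ -14581.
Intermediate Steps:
C(f, O) = -1 (C(f, O) = 8*(-1/8) = -1)
Z(V, E) = 1/(-23 + E)
-14581 - Z(-12, C(-5, -1)) = -14581 - 1/(-23 - 1) = -14581 - 1/(-24) = -14581 - 1*(-1/24) = -14581 + 1/24 = -349943/24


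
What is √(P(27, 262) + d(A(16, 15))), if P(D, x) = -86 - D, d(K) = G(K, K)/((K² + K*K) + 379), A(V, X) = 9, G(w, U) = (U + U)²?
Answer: 7*I*√671381/541 ≈ 10.602*I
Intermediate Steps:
G(w, U) = 4*U² (G(w, U) = (2*U)² = 4*U²)
d(K) = 4*K²/(379 + 2*K²) (d(K) = (4*K²)/((K² + K*K) + 379) = (4*K²)/((K² + K²) + 379) = (4*K²)/(2*K² + 379) = (4*K²)/(379 + 2*K²) = 4*K²/(379 + 2*K²))
√(P(27, 262) + d(A(16, 15))) = √((-86 - 1*27) + 4*9²/(379 + 2*9²)) = √((-86 - 27) + 4*81/(379 + 2*81)) = √(-113 + 4*81/(379 + 162)) = √(-113 + 4*81/541) = √(-113 + 4*81*(1/541)) = √(-113 + 324/541) = √(-60809/541) = 7*I*√671381/541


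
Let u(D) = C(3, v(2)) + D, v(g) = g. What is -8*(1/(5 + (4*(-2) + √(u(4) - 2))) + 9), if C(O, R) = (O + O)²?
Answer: -2112/29 - 8*√38/29 ≈ -74.528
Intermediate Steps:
C(O, R) = 4*O² (C(O, R) = (2*O)² = 4*O²)
u(D) = 36 + D (u(D) = 4*3² + D = 4*9 + D = 36 + D)
-8*(1/(5 + (4*(-2) + √(u(4) - 2))) + 9) = -8*(1/(5 + (4*(-2) + √((36 + 4) - 2))) + 9) = -8*(1/(5 + (-8 + √(40 - 2))) + 9) = -8*(1/(5 + (-8 + √38)) + 9) = -8*(1/(-3 + √38) + 9) = -8*(9 + 1/(-3 + √38)) = -72 - 8/(-3 + √38)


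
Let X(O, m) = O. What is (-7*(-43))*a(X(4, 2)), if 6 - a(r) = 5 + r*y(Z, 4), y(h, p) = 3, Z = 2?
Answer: -3311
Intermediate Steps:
a(r) = 1 - 3*r (a(r) = 6 - (5 + r*3) = 6 - (5 + 3*r) = 6 + (-5 - 3*r) = 1 - 3*r)
(-7*(-43))*a(X(4, 2)) = (-7*(-43))*(1 - 3*4) = 301*(1 - 12) = 301*(-11) = -3311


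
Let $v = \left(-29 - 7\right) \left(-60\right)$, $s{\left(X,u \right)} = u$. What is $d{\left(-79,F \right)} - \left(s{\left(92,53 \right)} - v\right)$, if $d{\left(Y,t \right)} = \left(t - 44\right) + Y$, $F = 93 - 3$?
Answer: $2074$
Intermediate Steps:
$v = 2160$ ($v = \left(-36\right) \left(-60\right) = 2160$)
$F = 90$
$d{\left(Y,t \right)} = -44 + Y + t$ ($d{\left(Y,t \right)} = \left(-44 + t\right) + Y = -44 + Y + t$)
$d{\left(-79,F \right)} - \left(s{\left(92,53 \right)} - v\right) = \left(-44 - 79 + 90\right) - \left(53 - 2160\right) = -33 - \left(53 - 2160\right) = -33 - -2107 = -33 + 2107 = 2074$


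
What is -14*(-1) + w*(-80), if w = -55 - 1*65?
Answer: 9614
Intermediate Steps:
w = -120 (w = -55 - 65 = -120)
-14*(-1) + w*(-80) = -14*(-1) - 120*(-80) = 14 + 9600 = 9614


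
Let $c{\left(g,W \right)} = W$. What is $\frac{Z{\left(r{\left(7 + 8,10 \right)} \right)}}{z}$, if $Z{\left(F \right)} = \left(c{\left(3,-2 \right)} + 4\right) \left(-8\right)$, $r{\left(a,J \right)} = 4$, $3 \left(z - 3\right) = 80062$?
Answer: $- \frac{48}{80071} \approx -0.00059947$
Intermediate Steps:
$z = \frac{80071}{3}$ ($z = 3 + \frac{1}{3} \cdot 80062 = 3 + \frac{80062}{3} = \frac{80071}{3} \approx 26690.0$)
$Z{\left(F \right)} = -16$ ($Z{\left(F \right)} = \left(-2 + 4\right) \left(-8\right) = 2 \left(-8\right) = -16$)
$\frac{Z{\left(r{\left(7 + 8,10 \right)} \right)}}{z} = - \frac{16}{\frac{80071}{3}} = \left(-16\right) \frac{3}{80071} = - \frac{48}{80071}$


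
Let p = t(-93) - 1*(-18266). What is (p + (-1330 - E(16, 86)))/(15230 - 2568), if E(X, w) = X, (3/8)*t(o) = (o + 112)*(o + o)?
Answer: 3748/6331 ≈ 0.59201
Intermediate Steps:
t(o) = 16*o*(112 + o)/3 (t(o) = 8*((o + 112)*(o + o))/3 = 8*((112 + o)*(2*o))/3 = 8*(2*o*(112 + o))/3 = 16*o*(112 + o)/3)
p = 8842 (p = (16/3)*(-93)*(112 - 93) - 1*(-18266) = (16/3)*(-93)*19 + 18266 = -9424 + 18266 = 8842)
(p + (-1330 - E(16, 86)))/(15230 - 2568) = (8842 + (-1330 - 1*16))/(15230 - 2568) = (8842 + (-1330 - 16))/12662 = (8842 - 1346)*(1/12662) = 7496*(1/12662) = 3748/6331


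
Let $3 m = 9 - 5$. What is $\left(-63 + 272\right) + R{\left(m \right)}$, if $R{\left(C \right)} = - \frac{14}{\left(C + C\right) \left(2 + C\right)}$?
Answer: $\frac{8297}{40} \approx 207.43$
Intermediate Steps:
$m = \frac{4}{3}$ ($m = \frac{9 - 5}{3} = \frac{1}{3} \cdot 4 = \frac{4}{3} \approx 1.3333$)
$R{\left(C \right)} = - \frac{7}{C \left(2 + C\right)}$ ($R{\left(C \right)} = - \frac{14}{2 C \left(2 + C\right)} = - 14 \frac{1}{2 C \left(2 + C\right)} = - \frac{7}{C \left(2 + C\right)}$)
$\left(-63 + 272\right) + R{\left(m \right)} = \left(-63 + 272\right) - \frac{7}{\frac{4}{3} \left(2 + \frac{4}{3}\right)} = 209 - \frac{21}{4 \cdot \frac{10}{3}} = 209 - \frac{21}{4} \cdot \frac{3}{10} = 209 - \frac{63}{40} = \frac{8297}{40}$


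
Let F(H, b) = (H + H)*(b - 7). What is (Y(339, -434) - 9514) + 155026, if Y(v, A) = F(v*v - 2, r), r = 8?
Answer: 375350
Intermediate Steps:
F(H, b) = 2*H*(-7 + b) (F(H, b) = (2*H)*(-7 + b) = 2*H*(-7 + b))
Y(v, A) = -4 + 2*v² (Y(v, A) = 2*(v*v - 2)*(-7 + 8) = 2*(v² - 2)*1 = 2*(-2 + v²)*1 = -4 + 2*v²)
(Y(339, -434) - 9514) + 155026 = ((-4 + 2*339²) - 9514) + 155026 = ((-4 + 2*114921) - 9514) + 155026 = ((-4 + 229842) - 9514) + 155026 = (229838 - 9514) + 155026 = 220324 + 155026 = 375350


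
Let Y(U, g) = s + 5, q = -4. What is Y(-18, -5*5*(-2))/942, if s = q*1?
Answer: 1/942 ≈ 0.0010616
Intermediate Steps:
s = -4 (s = -4*1 = -4)
Y(U, g) = 1 (Y(U, g) = -4 + 5 = 1)
Y(-18, -5*5*(-2))/942 = 1/942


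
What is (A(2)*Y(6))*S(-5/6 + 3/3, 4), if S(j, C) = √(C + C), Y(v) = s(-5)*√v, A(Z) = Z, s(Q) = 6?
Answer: 48*√3 ≈ 83.138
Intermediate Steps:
Y(v) = 6*√v
S(j, C) = √2*√C (S(j, C) = √(2*C) = √2*√C)
(A(2)*Y(6))*S(-5/6 + 3/3, 4) = (2*(6*√6))*(√2*√4) = (12*√6)*(√2*2) = (12*√6)*(2*√2) = 48*√3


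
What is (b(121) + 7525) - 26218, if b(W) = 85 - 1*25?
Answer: -18633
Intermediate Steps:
b(W) = 60 (b(W) = 85 - 25 = 60)
(b(121) + 7525) - 26218 = (60 + 7525) - 26218 = 7585 - 26218 = -18633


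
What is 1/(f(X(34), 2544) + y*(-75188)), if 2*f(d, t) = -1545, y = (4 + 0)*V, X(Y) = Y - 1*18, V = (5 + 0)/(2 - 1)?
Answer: -2/3009065 ≈ -6.6466e-7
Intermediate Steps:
V = 5 (V = 5/1 = 5*1 = 5)
X(Y) = -18 + Y (X(Y) = Y - 18 = -18 + Y)
y = 20 (y = (4 + 0)*5 = 4*5 = 20)
f(d, t) = -1545/2 (f(d, t) = (½)*(-1545) = -1545/2)
1/(f(X(34), 2544) + y*(-75188)) = 1/(-1545/2 + 20*(-75188)) = 1/(-1545/2 - 1503760) = 1/(-3009065/2) = -2/3009065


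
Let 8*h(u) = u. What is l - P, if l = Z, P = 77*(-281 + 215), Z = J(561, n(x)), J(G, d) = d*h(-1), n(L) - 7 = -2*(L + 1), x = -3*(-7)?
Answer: 40693/8 ≈ 5086.6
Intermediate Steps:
h(u) = u/8
x = 21
n(L) = 5 - 2*L (n(L) = 7 - 2*(L + 1) = 7 - 2*(1 + L) = 7 + (-2 - 2*L) = 5 - 2*L)
J(G, d) = -d/8 (J(G, d) = d*((⅛)*(-1)) = d*(-⅛) = -d/8)
Z = 37/8 (Z = -(5 - 2*21)/8 = -(5 - 42)/8 = -⅛*(-37) = 37/8 ≈ 4.6250)
P = -5082 (P = 77*(-66) = -5082)
l = 37/8 ≈ 4.6250
l - P = 37/8 - 1*(-5082) = 37/8 + 5082 = 40693/8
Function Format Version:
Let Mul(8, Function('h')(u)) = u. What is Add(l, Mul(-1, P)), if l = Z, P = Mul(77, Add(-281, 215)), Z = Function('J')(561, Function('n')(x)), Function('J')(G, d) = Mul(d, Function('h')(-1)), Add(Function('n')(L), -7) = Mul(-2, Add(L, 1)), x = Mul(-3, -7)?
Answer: Rational(40693, 8) ≈ 5086.6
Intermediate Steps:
Function('h')(u) = Mul(Rational(1, 8), u)
x = 21
Function('n')(L) = Add(5, Mul(-2, L)) (Function('n')(L) = Add(7, Mul(-2, Add(L, 1))) = Add(7, Mul(-2, Add(1, L))) = Add(7, Add(-2, Mul(-2, L))) = Add(5, Mul(-2, L)))
Function('J')(G, d) = Mul(Rational(-1, 8), d) (Function('J')(G, d) = Mul(d, Mul(Rational(1, 8), -1)) = Mul(d, Rational(-1, 8)) = Mul(Rational(-1, 8), d))
Z = Rational(37, 8) (Z = Mul(Rational(-1, 8), Add(5, Mul(-2, 21))) = Mul(Rational(-1, 8), Add(5, -42)) = Mul(Rational(-1, 8), -37) = Rational(37, 8) ≈ 4.6250)
P = -5082 (P = Mul(77, -66) = -5082)
l = Rational(37, 8) ≈ 4.6250
Add(l, Mul(-1, P)) = Add(Rational(37, 8), Mul(-1, -5082)) = Add(Rational(37, 8), 5082) = Rational(40693, 8)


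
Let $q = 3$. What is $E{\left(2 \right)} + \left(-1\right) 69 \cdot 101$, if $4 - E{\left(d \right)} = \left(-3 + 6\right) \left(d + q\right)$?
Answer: $-6980$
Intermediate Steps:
$E{\left(d \right)} = -5 - 3 d$ ($E{\left(d \right)} = 4 - \left(-3 + 6\right) \left(d + 3\right) = 4 - 3 \left(3 + d\right) = 4 - \left(9 + 3 d\right) = -5 - 3 d$)
$E{\left(2 \right)} + \left(-1\right) 69 \cdot 101 = \left(-5 - 6\right) + \left(-1\right) 69 \cdot 101 = \left(-5 - 6\right) - 6969 = -11 - 6969 = -6980$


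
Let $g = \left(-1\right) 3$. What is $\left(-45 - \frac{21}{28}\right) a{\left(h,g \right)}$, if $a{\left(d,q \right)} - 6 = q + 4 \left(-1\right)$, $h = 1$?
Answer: $\frac{183}{4} \approx 45.75$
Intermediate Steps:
$g = -3$
$a{\left(d,q \right)} = 2 + q$ ($a{\left(d,q \right)} = 6 + \left(q + 4 \left(-1\right)\right) = 6 + \left(q - 4\right) = 6 + \left(-4 + q\right) = 2 + q$)
$\left(-45 - \frac{21}{28}\right) a{\left(h,g \right)} = \left(-45 - \frac{21}{28}\right) \left(2 - 3\right) = \left(-45 - \frac{3}{4}\right) \left(-1\right) = \left(- \frac{183}{4}\right) \left(-1\right) = \frac{183}{4}$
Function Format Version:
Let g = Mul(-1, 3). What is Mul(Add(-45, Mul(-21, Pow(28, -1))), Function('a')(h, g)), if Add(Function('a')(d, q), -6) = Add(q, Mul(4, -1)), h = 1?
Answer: Rational(183, 4) ≈ 45.750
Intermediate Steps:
g = -3
Function('a')(d, q) = Add(2, q) (Function('a')(d, q) = Add(6, Add(q, Mul(4, -1))) = Add(6, Add(q, -4)) = Add(6, Add(-4, q)) = Add(2, q))
Mul(Add(-45, Mul(-21, Pow(28, -1))), Function('a')(h, g)) = Mul(Add(-45, Mul(-21, Pow(28, -1))), Add(2, -3)) = Mul(Add(-45, Mul(-21, Rational(1, 28))), -1) = Mul(Add(-45, Rational(-3, 4)), -1) = Mul(Rational(-183, 4), -1) = Rational(183, 4)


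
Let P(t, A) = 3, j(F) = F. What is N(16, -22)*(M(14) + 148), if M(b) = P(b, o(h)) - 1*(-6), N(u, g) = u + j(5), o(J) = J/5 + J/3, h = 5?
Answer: 3297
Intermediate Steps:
o(J) = 8*J/15 (o(J) = J*(⅕) + J*(⅓) = J/5 + J/3 = 8*J/15)
N(u, g) = 5 + u (N(u, g) = u + 5 = 5 + u)
M(b) = 9 (M(b) = 3 - 1*(-6) = 3 + 6 = 9)
N(16, -22)*(M(14) + 148) = (5 + 16)*(9 + 148) = 21*157 = 3297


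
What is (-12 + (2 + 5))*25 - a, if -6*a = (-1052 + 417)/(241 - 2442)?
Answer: -1650115/13206 ≈ -124.95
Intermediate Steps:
a = -635/13206 (a = -(-1052 + 417)/(6*(241 - 2442)) = -(-635)/(6*(-2201)) = -(-635)*(-1)/(6*2201) = -⅙*635/2201 = -635/13206 ≈ -0.048084)
(-12 + (2 + 5))*25 - a = (-12 + (2 + 5))*25 - 1*(-635/13206) = (-12 + 7)*25 + 635/13206 = -5*25 + 635/13206 = -125 + 635/13206 = -1650115/13206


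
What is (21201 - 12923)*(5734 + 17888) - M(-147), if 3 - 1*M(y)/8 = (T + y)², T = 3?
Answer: 195708780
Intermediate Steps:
M(y) = 24 - 8*(3 + y)²
(21201 - 12923)*(5734 + 17888) - M(-147) = (21201 - 12923)*(5734 + 17888) - (24 - 8*(3 - 147)²) = 8278*23622 - (24 - 8*(-144)²) = 195542916 - (24 - 8*20736) = 195542916 - (24 - 165888) = 195542916 - 1*(-165864) = 195542916 + 165864 = 195708780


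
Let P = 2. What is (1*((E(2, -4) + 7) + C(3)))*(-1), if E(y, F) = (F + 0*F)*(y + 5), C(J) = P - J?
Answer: 22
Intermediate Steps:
C(J) = 2 - J
E(y, F) = F*(5 + y) (E(y, F) = (F + 0)*(5 + y) = F*(5 + y))
(1*((E(2, -4) + 7) + C(3)))*(-1) = (1*((-4*(5 + 2) + 7) + (2 - 1*3)))*(-1) = (1*((-4*7 + 7) + (2 - 3)))*(-1) = (1*((-28 + 7) - 1))*(-1) = (1*(-21 - 1))*(-1) = (1*(-22))*(-1) = -22*(-1) = 22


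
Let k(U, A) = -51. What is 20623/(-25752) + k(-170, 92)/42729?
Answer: -294171173/366785736 ≈ -0.80202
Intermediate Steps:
20623/(-25752) + k(-170, 92)/42729 = 20623/(-25752) - 51/42729 = 20623*(-1/25752) - 51*1/42729 = -20623/25752 - 17/14243 = -294171173/366785736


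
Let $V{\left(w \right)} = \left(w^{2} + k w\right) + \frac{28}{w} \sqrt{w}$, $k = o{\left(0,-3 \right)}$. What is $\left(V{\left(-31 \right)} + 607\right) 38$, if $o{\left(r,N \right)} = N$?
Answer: $63118 - \frac{1064 i \sqrt{31}}{31} \approx 63118.0 - 191.1 i$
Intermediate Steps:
$k = -3$
$V{\left(w \right)} = w^{2} - 3 w + \frac{28}{\sqrt{w}}$ ($V{\left(w \right)} = \left(w^{2} - 3 w\right) + \frac{28}{w} \sqrt{w} = \left(w^{2} - 3 w\right) + \frac{28}{\sqrt{w}} = w^{2} - 3 w + \frac{28}{\sqrt{w}}$)
$\left(V{\left(-31 \right)} + 607\right) 38 = \left(\left(\left(-31\right)^{2} - -93 + \frac{28}{i \sqrt{31}}\right) + 607\right) 38 = \left(\left(961 + 93 + 28 \left(- \frac{i \sqrt{31}}{31}\right)\right) + 607\right) 38 = \left(\left(961 + 93 - \frac{28 i \sqrt{31}}{31}\right) + 607\right) 38 = \left(\left(1054 - \frac{28 i \sqrt{31}}{31}\right) + 607\right) 38 = \left(1661 - \frac{28 i \sqrt{31}}{31}\right) 38 = 63118 - \frac{1064 i \sqrt{31}}{31}$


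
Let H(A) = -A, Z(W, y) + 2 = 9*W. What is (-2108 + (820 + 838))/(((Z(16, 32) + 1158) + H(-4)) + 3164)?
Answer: -225/2234 ≈ -0.10072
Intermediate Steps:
Z(W, y) = -2 + 9*W
(-2108 + (820 + 838))/(((Z(16, 32) + 1158) + H(-4)) + 3164) = (-2108 + (820 + 838))/((((-2 + 9*16) + 1158) - 1*(-4)) + 3164) = (-2108 + 1658)/((((-2 + 144) + 1158) + 4) + 3164) = -450/(((142 + 1158) + 4) + 3164) = -450/((1300 + 4) + 3164) = -450/(1304 + 3164) = -450/4468 = -450*1/4468 = -225/2234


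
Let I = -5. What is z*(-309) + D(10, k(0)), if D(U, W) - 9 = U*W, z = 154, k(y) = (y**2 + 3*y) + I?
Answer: -47627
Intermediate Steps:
k(y) = -5 + y**2 + 3*y (k(y) = (y**2 + 3*y) - 5 = -5 + y**2 + 3*y)
D(U, W) = 9 + U*W
z*(-309) + D(10, k(0)) = 154*(-309) + (9 + 10*(-5 + 0**2 + 3*0)) = -47586 + (9 + 10*(-5 + 0 + 0)) = -47586 + (9 + 10*(-5)) = -47586 + (9 - 50) = -47586 - 41 = -47627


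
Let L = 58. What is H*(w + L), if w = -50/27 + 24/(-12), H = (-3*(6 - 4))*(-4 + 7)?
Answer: -2924/3 ≈ -974.67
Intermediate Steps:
H = -18 (H = -3*2*3 = -6*3 = -18)
w = -104/27 (w = -50*1/27 + 24*(-1/12) = -50/27 - 2 = -104/27 ≈ -3.8519)
H*(w + L) = -18*(-104/27 + 58) = -18*1462/27 = -2924/3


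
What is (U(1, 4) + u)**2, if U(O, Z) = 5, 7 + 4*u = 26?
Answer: 1521/16 ≈ 95.063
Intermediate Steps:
u = 19/4 (u = -7/4 + (1/4)*26 = -7/4 + 13/2 = 19/4 ≈ 4.7500)
(U(1, 4) + u)**2 = (5 + 19/4)**2 = (39/4)**2 = 1521/16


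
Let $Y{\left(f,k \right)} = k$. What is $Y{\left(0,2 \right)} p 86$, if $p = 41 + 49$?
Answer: $15480$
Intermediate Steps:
$p = 90$
$Y{\left(0,2 \right)} p 86 = 2 \cdot 90 \cdot 86 = 180 \cdot 86 = 15480$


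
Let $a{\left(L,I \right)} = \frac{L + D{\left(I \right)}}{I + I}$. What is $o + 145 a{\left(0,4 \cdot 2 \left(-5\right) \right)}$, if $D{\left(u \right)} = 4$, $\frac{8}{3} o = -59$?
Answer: $- \frac{235}{8} \approx -29.375$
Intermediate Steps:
$o = - \frac{177}{8}$ ($o = \frac{3}{8} \left(-59\right) = - \frac{177}{8} \approx -22.125$)
$a{\left(L,I \right)} = \frac{4 + L}{2 I}$ ($a{\left(L,I \right)} = \frac{L + 4}{I + I} = \frac{4 + L}{2 I}$)
$o + 145 a{\left(0,4 \cdot 2 \left(-5\right) \right)} = - \frac{177}{8} + 145 \frac{4 + 0}{2 \cdot 4 \cdot 2 \left(-5\right)} = - \frac{177}{8} + 145 \cdot \frac{1}{2} \frac{1}{8 \left(-5\right)} 4 = - \frac{177}{8} + 145 \cdot \frac{1}{2} \frac{1}{-40} \cdot 4 = - \frac{177}{8} + 145 \cdot \frac{1}{2} \left(- \frac{1}{40}\right) 4 = - \frac{177}{8} + 145 \left(- \frac{1}{20}\right) = - \frac{177}{8} - \frac{29}{4} = - \frac{235}{8}$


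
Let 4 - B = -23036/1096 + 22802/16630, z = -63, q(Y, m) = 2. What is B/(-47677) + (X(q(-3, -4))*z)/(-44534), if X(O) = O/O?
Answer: 3239037008/3525813449515 ≈ 0.00091866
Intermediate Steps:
X(O) = 1
B = 53875451/2278310 (B = 4 - (-23036/1096 + 22802/16630) = 4 - (-23036*1/1096 + 22802*(1/16630)) = 4 - (-5759/274 + 11401/8315) = 4 - 1*(-44762211/2278310) = 4 + 44762211/2278310 = 53875451/2278310 ≈ 23.647)
B/(-47677) + (X(q(-3, -4))*z)/(-44534) = (53875451/2278310)/(-47677) + (1*(-63))/(-44534) = (53875451/2278310)*(-1/47677) - 63*(-1/44534) = -1099499/2216795630 + 9/6362 = 3239037008/3525813449515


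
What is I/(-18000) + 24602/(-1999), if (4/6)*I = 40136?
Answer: -46931983/2998500 ≈ -15.652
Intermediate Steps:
I = 60204 (I = (3/2)*40136 = 60204)
I/(-18000) + 24602/(-1999) = 60204/(-18000) + 24602/(-1999) = 60204*(-1/18000) + 24602*(-1/1999) = -5017/1500 - 24602/1999 = -46931983/2998500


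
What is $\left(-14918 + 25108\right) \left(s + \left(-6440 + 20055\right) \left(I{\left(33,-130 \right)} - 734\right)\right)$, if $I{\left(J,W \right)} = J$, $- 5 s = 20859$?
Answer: $-97297042492$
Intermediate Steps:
$s = - \frac{20859}{5}$ ($s = \left(- \frac{1}{5}\right) 20859 = - \frac{20859}{5} \approx -4171.8$)
$\left(-14918 + 25108\right) \left(s + \left(-6440 + 20055\right) \left(I{\left(33,-130 \right)} - 734\right)\right) = \left(-14918 + 25108\right) \left(- \frac{20859}{5} + \left(-6440 + 20055\right) \left(33 - 734\right)\right) = 10190 \left(- \frac{20859}{5} + 13615 \left(-701\right)\right) = 10190 \left(- \frac{20859}{5} - 9544115\right) = 10190 \left(- \frac{47741434}{5}\right) = -97297042492$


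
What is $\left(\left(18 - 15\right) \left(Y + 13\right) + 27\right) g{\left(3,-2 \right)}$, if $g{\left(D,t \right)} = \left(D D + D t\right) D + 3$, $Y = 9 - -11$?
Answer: $1512$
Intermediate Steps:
$Y = 20$ ($Y = 9 + 11 = 20$)
$g{\left(D,t \right)} = 3 + D \left(D^{2} + D t\right)$ ($g{\left(D,t \right)} = \left(D^{2} + D t\right) D + 3 = D \left(D^{2} + D t\right) + 3 = 3 + D \left(D^{2} + D t\right)$)
$\left(\left(18 - 15\right) \left(Y + 13\right) + 27\right) g{\left(3,-2 \right)} = \left(\left(18 - 15\right) \left(20 + 13\right) + 27\right) \left(3 + 3^{3} - 2 \cdot 3^{2}\right) = \left(3 \cdot 33 + 27\right) \left(3 + 27 - 18\right) = \left(99 + 27\right) \left(3 + 27 - 18\right) = 126 \cdot 12 = 1512$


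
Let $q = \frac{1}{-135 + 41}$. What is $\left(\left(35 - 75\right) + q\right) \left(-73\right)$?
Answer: $\frac{274553}{94} \approx 2920.8$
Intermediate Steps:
$q = - \frac{1}{94}$ ($q = \frac{1}{-94} = - \frac{1}{94} \approx -0.010638$)
$\left(\left(35 - 75\right) + q\right) \left(-73\right) = \left(\left(35 - 75\right) - \frac{1}{94}\right) \left(-73\right) = \left(-40 - \frac{1}{94}\right) \left(-73\right) = \left(- \frac{3761}{94}\right) \left(-73\right) = \frac{274553}{94}$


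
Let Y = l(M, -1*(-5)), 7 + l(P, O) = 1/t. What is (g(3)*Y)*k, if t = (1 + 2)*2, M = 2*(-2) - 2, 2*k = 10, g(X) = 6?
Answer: -205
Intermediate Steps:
k = 5 (k = (½)*10 = 5)
M = -6 (M = -4 - 2 = -6)
t = 6 (t = 3*2 = 6)
l(P, O) = -41/6 (l(P, O) = -7 + 1/6 = -7 + ⅙ = -41/6)
Y = -41/6 ≈ -6.8333
(g(3)*Y)*k = (6*(-41/6))*5 = -41*5 = -205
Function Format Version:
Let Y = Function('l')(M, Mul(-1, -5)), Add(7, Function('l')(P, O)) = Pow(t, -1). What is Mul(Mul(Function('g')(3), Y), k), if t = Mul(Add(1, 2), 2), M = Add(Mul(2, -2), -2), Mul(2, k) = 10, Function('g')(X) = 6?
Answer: -205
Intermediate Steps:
k = 5 (k = Mul(Rational(1, 2), 10) = 5)
M = -6 (M = Add(-4, -2) = -6)
t = 6 (t = Mul(3, 2) = 6)
Function('l')(P, O) = Rational(-41, 6) (Function('l')(P, O) = Add(-7, Pow(6, -1)) = Add(-7, Rational(1, 6)) = Rational(-41, 6))
Y = Rational(-41, 6) ≈ -6.8333
Mul(Mul(Function('g')(3), Y), k) = Mul(Mul(6, Rational(-41, 6)), 5) = Mul(-41, 5) = -205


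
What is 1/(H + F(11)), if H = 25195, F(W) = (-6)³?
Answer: 1/24979 ≈ 4.0034e-5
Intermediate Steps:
F(W) = -216
1/(H + F(11)) = 1/(25195 - 216) = 1/24979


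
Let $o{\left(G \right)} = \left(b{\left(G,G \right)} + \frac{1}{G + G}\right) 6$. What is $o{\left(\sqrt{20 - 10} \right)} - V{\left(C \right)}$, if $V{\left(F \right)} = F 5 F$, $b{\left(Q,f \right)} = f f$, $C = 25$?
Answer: $-3065 + \frac{3 \sqrt{10}}{10} \approx -3064.1$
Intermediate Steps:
$b{\left(Q,f \right)} = f^{2}$
$V{\left(F \right)} = 5 F^{2}$ ($V{\left(F \right)} = 5 F F = 5 F^{2}$)
$o{\left(G \right)} = \frac{3}{G} + 6 G^{2}$ ($o{\left(G \right)} = \left(G^{2} + \frac{1}{G + G}\right) 6 = \left(G^{2} + \frac{1}{2 G}\right) 6 = \frac{3}{G} + 6 G^{2}$)
$o{\left(\sqrt{20 - 10} \right)} - V{\left(C \right)} = \frac{3 \left(1 + 2 \left(\sqrt{20 - 10}\right)^{3}\right)}{\sqrt{20 - 10}} - 5 \cdot 25^{2} = \frac{3 \left(1 + 2 \left(\sqrt{10}\right)^{3}\right)}{\sqrt{10}} - 5 \cdot 625 = 3 \frac{\sqrt{10}}{10} \left(1 + 2 \cdot 10 \sqrt{10}\right) - 3125 = 3 \frac{\sqrt{10}}{10} \left(1 + 20 \sqrt{10}\right) - 3125 = \frac{3 \sqrt{10} \left(1 + 20 \sqrt{10}\right)}{10} - 3125 = -3125 + \frac{3 \sqrt{10} \left(1 + 20 \sqrt{10}\right)}{10}$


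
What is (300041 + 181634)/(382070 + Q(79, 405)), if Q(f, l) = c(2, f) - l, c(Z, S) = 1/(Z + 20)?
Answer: 10596850/8396631 ≈ 1.2620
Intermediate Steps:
c(Z, S) = 1/(20 + Z)
Q(f, l) = 1/22 - l (Q(f, l) = 1/(20 + 2) - l = 1/22 - l)
(300041 + 181634)/(382070 + Q(79, 405)) = (300041 + 181634)/(382070 + (1/22 - 1*405)) = 481675/(382070 + (1/22 - 405)) = 481675/(382070 - 8909/22) = 481675/(8396631/22) = 481675*(22/8396631) = 10596850/8396631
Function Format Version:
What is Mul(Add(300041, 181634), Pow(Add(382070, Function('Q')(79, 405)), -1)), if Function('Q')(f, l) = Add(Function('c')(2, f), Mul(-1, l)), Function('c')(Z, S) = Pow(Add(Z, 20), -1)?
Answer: Rational(10596850, 8396631) ≈ 1.2620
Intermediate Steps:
Function('c')(Z, S) = Pow(Add(20, Z), -1)
Function('Q')(f, l) = Add(Rational(1, 22), Mul(-1, l)) (Function('Q')(f, l) = Add(Pow(Add(20, 2), -1), Mul(-1, l)) = Add(Pow(22, -1), Mul(-1, l)) = Add(Rational(1, 22), Mul(-1, l)))
Mul(Add(300041, 181634), Pow(Add(382070, Function('Q')(79, 405)), -1)) = Mul(Add(300041, 181634), Pow(Add(382070, Add(Rational(1, 22), Mul(-1, 405))), -1)) = Mul(481675, Pow(Add(382070, Add(Rational(1, 22), -405)), -1)) = Mul(481675, Pow(Add(382070, Rational(-8909, 22)), -1)) = Mul(481675, Pow(Rational(8396631, 22), -1)) = Mul(481675, Rational(22, 8396631)) = Rational(10596850, 8396631)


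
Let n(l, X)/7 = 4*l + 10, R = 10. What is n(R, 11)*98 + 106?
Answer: 34406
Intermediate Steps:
n(l, X) = 70 + 28*l (n(l, X) = 7*(4*l + 10) = 7*(10 + 4*l) = 70 + 28*l)
n(R, 11)*98 + 106 = (70 + 28*10)*98 + 106 = (70 + 280)*98 + 106 = 350*98 + 106 = 34300 + 106 = 34406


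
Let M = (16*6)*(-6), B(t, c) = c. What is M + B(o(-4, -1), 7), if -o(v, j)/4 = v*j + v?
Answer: -569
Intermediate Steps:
o(v, j) = -4*v - 4*j*v (o(v, j) = -4*(v*j + v) = -4*(j*v + v) = -4*(v + j*v) = -4*v - 4*j*v)
M = -576 (M = 96*(-6) = -576)
M + B(o(-4, -1), 7) = -576 + 7 = -569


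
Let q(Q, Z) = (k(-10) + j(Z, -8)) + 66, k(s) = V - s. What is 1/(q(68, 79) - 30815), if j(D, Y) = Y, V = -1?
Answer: -1/30748 ≈ -3.2522e-5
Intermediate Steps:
k(s) = -1 - s
q(Q, Z) = 67 (q(Q, Z) = ((-1 - 1*(-10)) - 8) + 66 = ((-1 + 10) - 8) + 66 = (9 - 8) + 66 = 1 + 66 = 67)
1/(q(68, 79) - 30815) = 1/(67 - 30815) = 1/(-30748) = -1/30748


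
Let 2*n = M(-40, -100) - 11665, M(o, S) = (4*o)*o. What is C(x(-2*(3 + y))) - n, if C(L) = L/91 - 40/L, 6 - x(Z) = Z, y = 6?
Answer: 1436579/546 ≈ 2631.1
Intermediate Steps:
x(Z) = 6 - Z
C(L) = -40/L + L/91 (C(L) = L*(1/91) - 40/L = L/91 - 40/L = -40/L + L/91)
M(o, S) = 4*o**2
n = -5265/2 (n = (4*(-40)**2 - 11665)/2 = (4*1600 - 11665)/2 = (6400 - 11665)/2 = (1/2)*(-5265) = -5265/2 ≈ -2632.5)
C(x(-2*(3 + y))) - n = (-40/(6 - (-2)*(3 + 6)) + (6 - (-2)*(3 + 6))/91) - 1*(-5265/2) = (-40/(6 - (-2)*9) + (6 - (-2)*9)/91) + 5265/2 = (-40/(6 - 1*(-18)) + (6 - 1*(-18))/91) + 5265/2 = (-40/(6 + 18) + (6 + 18)/91) + 5265/2 = (-40/24 + (1/91)*24) + 5265/2 = (-40*1/24 + 24/91) + 5265/2 = (-5/3 + 24/91) + 5265/2 = -383/273 + 5265/2 = 1436579/546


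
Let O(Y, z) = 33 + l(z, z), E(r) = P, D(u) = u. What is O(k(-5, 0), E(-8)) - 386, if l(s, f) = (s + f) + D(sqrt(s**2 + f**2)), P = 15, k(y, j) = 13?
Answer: -323 + 15*sqrt(2) ≈ -301.79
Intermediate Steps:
E(r) = 15
l(s, f) = f + s + sqrt(f**2 + s**2) (l(s, f) = (s + f) + sqrt(s**2 + f**2) = (f + s) + sqrt(f**2 + s**2) = f + s + sqrt(f**2 + s**2))
O(Y, z) = 33 + 2*z + sqrt(2)*sqrt(z**2) (O(Y, z) = 33 + (z + z + sqrt(z**2 + z**2)) = 33 + (z + z + sqrt(2*z**2)) = 33 + (z + z + sqrt(2)*sqrt(z**2)) = 33 + (2*z + sqrt(2)*sqrt(z**2)) = 33 + 2*z + sqrt(2)*sqrt(z**2))
O(k(-5, 0), E(-8)) - 386 = (33 + 2*15 + sqrt(2)*sqrt(15**2)) - 386 = (33 + 30 + sqrt(2)*sqrt(225)) - 386 = (33 + 30 + sqrt(2)*15) - 386 = (33 + 30 + 15*sqrt(2)) - 386 = (63 + 15*sqrt(2)) - 386 = -323 + 15*sqrt(2)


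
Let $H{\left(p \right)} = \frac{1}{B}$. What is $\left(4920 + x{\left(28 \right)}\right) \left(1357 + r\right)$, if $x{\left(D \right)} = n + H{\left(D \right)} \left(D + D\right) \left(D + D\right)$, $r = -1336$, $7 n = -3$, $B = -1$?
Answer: $37455$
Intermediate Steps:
$n = - \frac{3}{7}$ ($n = \frac{1}{7} \left(-3\right) = - \frac{3}{7} \approx -0.42857$)
$H{\left(p \right)} = -1$ ($H{\left(p \right)} = \frac{1}{-1} = -1$)
$x{\left(D \right)} = - \frac{3}{7} - 4 D^{2}$ ($x{\left(D \right)} = - \frac{3}{7} - \left(D + D\right) \left(D + D\right) = - \frac{3}{7} - 2 D 2 D = - \frac{3}{7} - 4 D^{2}$)
$\left(4920 + x{\left(28 \right)}\right) \left(1357 + r\right) = \left(4920 - \left(\frac{3}{7} + 4 \cdot 28^{2}\right)\right) \left(1357 - 1336\right) = \left(4920 - \frac{21955}{7}\right) 21 = \frac{12485}{7} \cdot 21 = 37455$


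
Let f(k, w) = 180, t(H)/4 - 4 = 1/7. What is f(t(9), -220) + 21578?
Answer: 21758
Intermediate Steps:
t(H) = 116/7 (t(H) = 16 + 4/7 = 116/7)
f(t(9), -220) + 21578 = 180 + 21578 = 21758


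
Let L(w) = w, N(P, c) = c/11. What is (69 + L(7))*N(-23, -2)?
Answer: -152/11 ≈ -13.818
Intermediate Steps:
N(P, c) = c/11 (N(P, c) = c*(1/11) = c/11)
(69 + L(7))*N(-23, -2) = (69 + 7)*((1/11)*(-2)) = 76*(-2/11) = -152/11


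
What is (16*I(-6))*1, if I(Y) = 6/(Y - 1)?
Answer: -96/7 ≈ -13.714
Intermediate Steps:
I(Y) = 6/(-1 + Y)
(16*I(-6))*1 = (16*(6/(-1 - 6)))*1 = (16*(6/(-7)))*1 = (16*(6*(-1/7)))*1 = (16*(-6/7))*1 = -96/7*1 = -96/7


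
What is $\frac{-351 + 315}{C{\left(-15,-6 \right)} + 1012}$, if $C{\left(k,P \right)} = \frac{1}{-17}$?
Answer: $- \frac{612}{17203} \approx -0.035575$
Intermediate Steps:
$C{\left(k,P \right)} = - \frac{1}{17}$
$\frac{-351 + 315}{C{\left(-15,-6 \right)} + 1012} = \frac{-351 + 315}{- \frac{1}{17} + 1012} = \frac{1}{\frac{17203}{17}} \left(-36\right) = \frac{17}{17203} \left(-36\right) = - \frac{612}{17203}$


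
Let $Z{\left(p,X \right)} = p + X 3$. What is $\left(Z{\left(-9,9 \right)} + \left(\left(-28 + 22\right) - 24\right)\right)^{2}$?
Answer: $144$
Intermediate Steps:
$Z{\left(p,X \right)} = p + 3 X$
$\left(Z{\left(-9,9 \right)} + \left(\left(-28 + 22\right) - 24\right)\right)^{2} = \left(\left(-9 + 3 \cdot 9\right) + \left(\left(-28 + 22\right) - 24\right)\right)^{2} = \left(\left(-9 + 27\right) - 30\right)^{2} = \left(18 - 30\right)^{2} = \left(-12\right)^{2} = 144$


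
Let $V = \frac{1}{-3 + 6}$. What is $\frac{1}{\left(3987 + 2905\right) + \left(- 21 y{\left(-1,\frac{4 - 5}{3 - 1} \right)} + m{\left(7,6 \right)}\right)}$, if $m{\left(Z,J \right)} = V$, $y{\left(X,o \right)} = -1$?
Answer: $\frac{3}{20740} \approx 0.00014465$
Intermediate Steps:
$V = \frac{1}{3} \approx 0.33333$
$m{\left(Z,J \right)} = \frac{1}{3}$
$\frac{1}{\left(3987 + 2905\right) + \left(- 21 y{\left(-1,\frac{4 - 5}{3 - 1} \right)} + m{\left(7,6 \right)}\right)} = \frac{1}{\left(3987 + 2905\right) + \left(\left(-21\right) \left(-1\right) + \frac{1}{3}\right)} = \frac{1}{6892 + \left(21 + \frac{1}{3}\right)} = \frac{1}{6892 + \frac{64}{3}} = \frac{1}{\frac{20740}{3}} = \frac{3}{20740}$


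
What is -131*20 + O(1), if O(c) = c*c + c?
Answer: -2618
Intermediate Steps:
O(c) = c + c**2 (O(c) = c**2 + c = c + c**2)
-131*20 + O(1) = -131*20 + 1*(1 + 1) = -2620 + 1*2 = -2620 + 2 = -2618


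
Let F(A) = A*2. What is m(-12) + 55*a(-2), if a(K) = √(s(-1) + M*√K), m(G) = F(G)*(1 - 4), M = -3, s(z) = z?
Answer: 72 + 55*√(-1 - 3*I*√2) ≈ 143.28 - 90.03*I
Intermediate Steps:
F(A) = 2*A
m(G) = -6*G (m(G) = (2*G)*(1 - 4) = (2*G)*(-3) = -6*G)
a(K) = √(-1 - 3*√K)
m(-12) + 55*a(-2) = -6*(-12) + 55*√(-1 - 3*I*√2) = 72 + 55*√(-1 - 3*I*√2)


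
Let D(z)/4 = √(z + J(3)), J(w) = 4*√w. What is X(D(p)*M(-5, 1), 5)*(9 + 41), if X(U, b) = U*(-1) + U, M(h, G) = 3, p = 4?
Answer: 0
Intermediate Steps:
D(z) = 4*√(z + 4*√3)
X(U, b) = 0 (X(U, b) = -U + U = 0)
X(D(p)*M(-5, 1), 5)*(9 + 41) = 0*(9 + 41) = 0*50 = 0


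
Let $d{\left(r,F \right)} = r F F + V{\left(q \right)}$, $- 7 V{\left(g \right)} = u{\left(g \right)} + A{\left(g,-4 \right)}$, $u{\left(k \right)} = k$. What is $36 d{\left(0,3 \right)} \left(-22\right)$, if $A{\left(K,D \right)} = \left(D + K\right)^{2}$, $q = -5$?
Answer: $\frac{60192}{7} \approx 8598.9$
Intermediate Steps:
$V{\left(g \right)} = - \frac{g}{7} - \frac{\left(-4 + g\right)^{2}}{7}$ ($V{\left(g \right)} = - \frac{g + \left(-4 + g\right)^{2}}{7} = - \frac{g}{7} - \frac{\left(-4 + g\right)^{2}}{7}$)
$d{\left(r,F \right)} = - \frac{76}{7} + r F^{2}$ ($d{\left(r,F \right)} = r F F - \left(- \frac{5}{7} + \frac{\left(-4 - 5\right)^{2}}{7}\right) = F r F + \left(\frac{5}{7} - \frac{\left(-9\right)^{2}}{7}\right) = r F^{2} + \left(\frac{5}{7} - \frac{81}{7}\right) = r F^{2} - \frac{76}{7} = - \frac{76}{7} + r F^{2}$)
$36 d{\left(0,3 \right)} \left(-22\right) = 36 \left(- \frac{76}{7} + 0 \cdot 3^{2}\right) \left(-22\right) = 36 \left(- \frac{76}{7} + 0 \cdot 9\right) \left(-22\right) = 36 \left(- \frac{76}{7} + 0\right) \left(-22\right) = 36 \left(- \frac{76}{7}\right) \left(-22\right) = \left(- \frac{2736}{7}\right) \left(-22\right) = \frac{60192}{7}$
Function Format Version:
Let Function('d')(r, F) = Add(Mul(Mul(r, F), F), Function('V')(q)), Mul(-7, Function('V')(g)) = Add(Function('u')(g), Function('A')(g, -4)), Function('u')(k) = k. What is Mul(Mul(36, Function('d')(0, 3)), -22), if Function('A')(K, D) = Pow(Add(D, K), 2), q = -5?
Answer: Rational(60192, 7) ≈ 8598.9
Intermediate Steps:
Function('V')(g) = Add(Mul(Rational(-1, 7), g), Mul(Rational(-1, 7), Pow(Add(-4, g), 2))) (Function('V')(g) = Mul(Rational(-1, 7), Add(g, Pow(Add(-4, g), 2))) = Add(Mul(Rational(-1, 7), g), Mul(Rational(-1, 7), Pow(Add(-4, g), 2))))
Function('d')(r, F) = Add(Rational(-76, 7), Mul(r, Pow(F, 2))) (Function('d')(r, F) = Add(Mul(Mul(r, F), F), Add(Mul(Rational(-1, 7), -5), Mul(Rational(-1, 7), Pow(Add(-4, -5), 2)))) = Add(Mul(Mul(F, r), F), Add(Rational(5, 7), Mul(Rational(-1, 7), Pow(-9, 2)))) = Add(Mul(r, Pow(F, 2)), Add(Rational(5, 7), Mul(Rational(-1, 7), 81))) = Add(Mul(r, Pow(F, 2)), Add(Rational(5, 7), Rational(-81, 7))) = Add(Mul(r, Pow(F, 2)), Rational(-76, 7)) = Add(Rational(-76, 7), Mul(r, Pow(F, 2))))
Mul(Mul(36, Function('d')(0, 3)), -22) = Mul(Mul(36, Add(Rational(-76, 7), Mul(0, Pow(3, 2)))), -22) = Mul(Mul(36, Add(Rational(-76, 7), Mul(0, 9))), -22) = Mul(Mul(36, Add(Rational(-76, 7), 0)), -22) = Mul(Mul(36, Rational(-76, 7)), -22) = Mul(Rational(-2736, 7), -22) = Rational(60192, 7)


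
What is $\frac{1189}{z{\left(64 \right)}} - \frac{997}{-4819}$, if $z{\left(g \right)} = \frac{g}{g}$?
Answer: $\frac{5730788}{4819} \approx 1189.2$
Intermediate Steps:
$z{\left(g \right)} = 1$
$\frac{1189}{z{\left(64 \right)}} - \frac{997}{-4819} = \frac{1189}{1} - \frac{997}{-4819} = 1189 \cdot 1 - - \frac{997}{4819} = 1189 + \frac{997}{4819} = \frac{5730788}{4819}$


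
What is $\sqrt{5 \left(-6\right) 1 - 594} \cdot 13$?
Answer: $52 i \sqrt{39} \approx 324.74 i$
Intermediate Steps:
$\sqrt{5 \left(-6\right) 1 - 594} \cdot 13 = \sqrt{\left(-30\right) 1 - 594} \cdot 13 = \sqrt{-30 - 594} \cdot 13 = \sqrt{-624} \cdot 13 = 4 i \sqrt{39} \cdot 13 = 52 i \sqrt{39}$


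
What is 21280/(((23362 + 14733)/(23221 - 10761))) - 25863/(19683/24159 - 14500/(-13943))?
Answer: -1454523419957/208248523 ≈ -6984.6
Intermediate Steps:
21280/(((23362 + 14733)/(23221 - 10761))) - 25863/(19683/24159 - 14500/(-13943)) = 21280/((38095/12460)) - 25863/(19683*(1/24159) - 14500*(-1/13943)) = 21280/((38095*(1/12460))) - 25863/(6561/8053 + 14500/13943) = 21280/(7619/2492) - 25863/208248523/112282979 = 21280*(2492/7619) - 25863*112282979/208248523 = 2791040/401 - 2903974685877/208248523 = -1454523419957/208248523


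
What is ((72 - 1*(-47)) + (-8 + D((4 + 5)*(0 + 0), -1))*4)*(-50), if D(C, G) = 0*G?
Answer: -4350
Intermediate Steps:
D(C, G) = 0
((72 - 1*(-47)) + (-8 + D((4 + 5)*(0 + 0), -1))*4)*(-50) = ((72 - 1*(-47)) + (-8 + 0)*4)*(-50) = ((72 + 47) - 8*4)*(-50) = (119 - 32)*(-50) = 87*(-50) = -4350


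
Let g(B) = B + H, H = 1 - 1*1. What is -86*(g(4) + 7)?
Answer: -946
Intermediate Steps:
H = 0 (H = 1 - 1 = 0)
g(B) = B (g(B) = B + 0 = B)
-86*(g(4) + 7) = -86*(4 + 7) = -86*11 = -946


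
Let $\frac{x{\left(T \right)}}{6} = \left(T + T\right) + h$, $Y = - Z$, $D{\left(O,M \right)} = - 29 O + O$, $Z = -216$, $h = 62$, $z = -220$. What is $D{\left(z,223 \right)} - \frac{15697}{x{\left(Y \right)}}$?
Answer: $\frac{18242543}{2964} \approx 6154.7$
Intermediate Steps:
$D{\left(O,M \right)} = - 28 O$
$Y = 216$ ($Y = \left(-1\right) \left(-216\right) = 216$)
$x{\left(T \right)} = 372 + 12 T$ ($x{\left(T \right)} = 6 \left(\left(T + T\right) + 62\right) = 6 \left(2 T + 62\right) = 6 \left(62 + 2 T\right) = 372 + 12 T$)
$D{\left(z,223 \right)} - \frac{15697}{x{\left(Y \right)}} = \left(-28\right) \left(-220\right) - \frac{15697}{372 + 12 \cdot 216} = 6160 - \frac{15697}{372 + 2592} = 6160 - \frac{15697}{2964} = \frac{18242543}{2964}$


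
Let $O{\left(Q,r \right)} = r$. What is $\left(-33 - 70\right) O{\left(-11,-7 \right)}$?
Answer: $721$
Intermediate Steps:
$\left(-33 - 70\right) O{\left(-11,-7 \right)} = \left(-33 - 70\right) \left(-7\right) = \left(-103\right) \left(-7\right) = 721$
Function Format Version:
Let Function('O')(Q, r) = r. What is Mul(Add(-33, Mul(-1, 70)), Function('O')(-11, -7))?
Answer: 721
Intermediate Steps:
Mul(Add(-33, Mul(-1, 70)), Function('O')(-11, -7)) = Mul(Add(-33, Mul(-1, 70)), -7) = Mul(Add(-33, -70), -7) = Mul(-103, -7) = 721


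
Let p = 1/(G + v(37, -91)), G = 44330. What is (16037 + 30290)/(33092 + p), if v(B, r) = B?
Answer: 2055390009/1468192765 ≈ 1.3999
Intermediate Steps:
p = 1/44367 (p = 1/(44330 + 37) = 1/44367 ≈ 2.2539e-5)
(16037 + 30290)/(33092 + p) = (16037 + 30290)/(33092 + 1/44367) = 46327/(1468192765/44367) = 46327*(44367/1468192765) = 2055390009/1468192765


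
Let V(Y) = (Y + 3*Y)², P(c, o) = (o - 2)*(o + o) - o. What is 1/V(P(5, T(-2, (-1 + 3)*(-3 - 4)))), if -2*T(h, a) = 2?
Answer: 1/784 ≈ 0.0012755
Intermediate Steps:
T(h, a) = -1 (T(h, a) = -½*2 = -1)
P(c, o) = -o + 2*o*(-2 + o) (P(c, o) = (-2 + o)*(2*o) - o = 2*o*(-2 + o) - o = -o + 2*o*(-2 + o))
V(Y) = 16*Y² (V(Y) = (4*Y)² = 16*Y²)
1/V(P(5, T(-2, (-1 + 3)*(-3 - 4)))) = 1/(16*(-(-5 + 2*(-1)))²) = 1/(16*(-(-5 - 2))²) = 1/(16*(-1*(-7))²) = 1/(16*7²) = 1/(16*49) = 1/784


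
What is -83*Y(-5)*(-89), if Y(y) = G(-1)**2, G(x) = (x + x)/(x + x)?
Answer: 7387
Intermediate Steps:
G(x) = 1 (G(x) = (2*x)/((2*x)) = (2*x)*(1/(2*x)) = 1)
Y(y) = 1 (Y(y) = 1**2 = 1)
-83*Y(-5)*(-89) = -83*1*(-89) = -83*(-89) = -1*(-7387) = 7387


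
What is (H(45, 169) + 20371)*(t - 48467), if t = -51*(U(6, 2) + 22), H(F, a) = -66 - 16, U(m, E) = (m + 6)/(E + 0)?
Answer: -1012319655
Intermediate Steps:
U(m, E) = (6 + m)/E
H(F, a) = -82
t = -1428 (t = -51*((6 + 6)/2 + 22) = -51*((½)*12 + 22) = -51*(6 + 22) = -51*28 = -1428)
(H(45, 169) + 20371)*(t - 48467) = (-82 + 20371)*(-1428 - 48467) = 20289*(-49895) = -1012319655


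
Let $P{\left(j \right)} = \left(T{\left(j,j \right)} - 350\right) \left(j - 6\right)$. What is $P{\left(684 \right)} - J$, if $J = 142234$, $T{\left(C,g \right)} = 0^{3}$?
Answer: $-379534$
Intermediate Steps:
$T{\left(C,g \right)} = 0$
$P{\left(j \right)} = 2100 - 350 j$ ($P{\left(j \right)} = \left(0 - 350\right) \left(j - 6\right) = - 350 \left(-6 + j\right) = 2100 - 350 j$)
$P{\left(684 \right)} - J = \left(2100 - 239400\right) - 142234 = -237300 - 142234 = -379534$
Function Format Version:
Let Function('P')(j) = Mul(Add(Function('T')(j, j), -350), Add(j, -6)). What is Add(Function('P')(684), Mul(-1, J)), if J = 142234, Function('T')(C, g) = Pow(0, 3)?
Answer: -379534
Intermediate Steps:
Function('T')(C, g) = 0
Function('P')(j) = Add(2100, Mul(-350, j)) (Function('P')(j) = Mul(Add(0, -350), Add(j, -6)) = Mul(-350, Add(-6, j)) = Add(2100, Mul(-350, j)))
Add(Function('P')(684), Mul(-1, J)) = Add(Add(2100, Mul(-350, 684)), Mul(-1, 142234)) = Add(Add(2100, -239400), -142234) = Add(-237300, -142234) = -379534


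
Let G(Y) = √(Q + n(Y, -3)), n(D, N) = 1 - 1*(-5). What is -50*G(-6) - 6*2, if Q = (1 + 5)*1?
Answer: -12 - 100*√3 ≈ -185.21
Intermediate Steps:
n(D, N) = 6 (n(D, N) = 1 + 5 = 6)
Q = 6 (Q = 6*1 = 6)
G(Y) = 2*√3 (G(Y) = √(6 + 6) = √12 = 2*√3)
-50*G(-6) - 6*2 = -100*√3 - 6*2 = -100*√3 - 12 = -12 - 100*√3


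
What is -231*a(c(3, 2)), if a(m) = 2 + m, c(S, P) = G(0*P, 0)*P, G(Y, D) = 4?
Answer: -2310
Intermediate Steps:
c(S, P) = 4*P
-231*a(c(3, 2)) = -231*(2 + 4*2) = -231*(2 + 8) = -231*10 = -2310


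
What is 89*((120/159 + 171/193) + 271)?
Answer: 248206938/10229 ≈ 24265.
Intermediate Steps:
89*((120/159 + 171/193) + 271) = 89*((120*(1/159) + 171*(1/193)) + 271) = 89*((40/53 + 171/193) + 271) = 89*(16783/10229 + 271) = 89*(2788842/10229) = 248206938/10229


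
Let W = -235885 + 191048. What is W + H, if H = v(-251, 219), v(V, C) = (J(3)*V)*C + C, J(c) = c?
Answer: -209525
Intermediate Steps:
W = -44837
v(V, C) = C + 3*C*V (v(V, C) = (3*V)*C + C = 3*C*V + C = C + 3*C*V)
H = -164688 (H = 219*(1 + 3*(-251)) = 219*(1 - 753) = 219*(-752) = -164688)
W + H = -44837 - 164688 = -209525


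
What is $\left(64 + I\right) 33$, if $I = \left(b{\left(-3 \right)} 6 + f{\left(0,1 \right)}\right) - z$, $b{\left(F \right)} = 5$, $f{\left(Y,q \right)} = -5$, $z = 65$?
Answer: $792$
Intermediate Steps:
$I = -40$ ($I = \left(5 \cdot 6 - 5\right) - 65 = \left(30 - 5\right) - 65 = 25 - 65 = -40$)
$\left(64 + I\right) 33 = \left(64 - 40\right) 33 = 24 \cdot 33 = 792$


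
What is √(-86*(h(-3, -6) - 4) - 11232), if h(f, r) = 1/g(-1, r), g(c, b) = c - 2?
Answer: I*√97734/3 ≈ 104.21*I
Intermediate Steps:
g(c, b) = -2 + c
h(f, r) = -⅓ (h(f, r) = 1/(-2 - 1) = 1/(-3) = -⅓)
√(-86*(h(-3, -6) - 4) - 11232) = √(-86*(-⅓ - 4) - 11232) = √(-86*(-13/3) - 11232) = √(1118/3 - 11232) = √(-32578/3) = I*√97734/3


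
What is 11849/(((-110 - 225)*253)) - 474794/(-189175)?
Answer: 7030459/2966425 ≈ 2.3700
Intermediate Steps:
11849/(((-110 - 225)*253)) - 474794/(-189175) = 11849/((-335*253)) - 474794*(-1/189175) = 11849/(-84755) + 10102/4025 = 11849*(-1/84755) + 10102/4025 = -11849/84755 + 10102/4025 = 7030459/2966425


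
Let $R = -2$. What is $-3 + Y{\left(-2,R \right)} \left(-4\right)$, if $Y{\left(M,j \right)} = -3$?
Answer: $9$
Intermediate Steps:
$-3 + Y{\left(-2,R \right)} \left(-4\right) = -3 - -12 = -3 + 12 = 9$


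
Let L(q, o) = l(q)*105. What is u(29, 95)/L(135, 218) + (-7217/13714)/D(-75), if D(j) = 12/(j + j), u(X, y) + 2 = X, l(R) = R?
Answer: 94750553/14399700 ≈ 6.5800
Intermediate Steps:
L(q, o) = 105*q (L(q, o) = q*105 = 105*q)
u(X, y) = -2 + X
D(j) = 6/j (D(j) = 12/(2*j) = (1/(2*j))*12 = 6/j)
u(29, 95)/L(135, 218) + (-7217/13714)/D(-75) = (-2 + 29)/((105*135)) + (-7217/13714)/((6/(-75))) = 27/14175 + (-7217*1/13714)/((6*(-1/75))) = 27*(1/14175) - 7217/(13714*(-2/25)) = 1/525 - 7217/13714*(-25/2) = 1/525 + 180425/27428 = 94750553/14399700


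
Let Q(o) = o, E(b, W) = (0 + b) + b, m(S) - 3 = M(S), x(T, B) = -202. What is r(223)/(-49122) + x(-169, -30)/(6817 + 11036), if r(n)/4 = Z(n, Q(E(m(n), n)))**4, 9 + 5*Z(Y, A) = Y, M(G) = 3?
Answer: -24962784186382/91351569375 ≈ -273.26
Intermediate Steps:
m(S) = 6 (m(S) = 3 + 3 = 6)
E(b, W) = 2*b (E(b, W) = b + b = 2*b)
Z(Y, A) = -9/5 + Y/5
r(n) = 4*(-9/5 + n/5)**4
r(223)/(-49122) + x(-169, -30)/(6817 + 11036) = (4*(-9 + 223)**4/625)/(-49122) - 202/(6817 + 11036) = ((4/625)*214**4)*(-1/49122) - 202/17853 = ((4/625)*2097273616)*(-1/49122) - 202*1/17853 = (8389094464/625)*(-1/49122) - 202/17853 = -4194547232/15350625 - 202/17853 = -24962784186382/91351569375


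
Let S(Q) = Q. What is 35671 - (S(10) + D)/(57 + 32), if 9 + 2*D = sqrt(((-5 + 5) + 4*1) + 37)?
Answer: 6349427/178 - sqrt(41)/178 ≈ 35671.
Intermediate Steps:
D = -9/2 + sqrt(41)/2 (D = -9/2 + sqrt(((-5 + 5) + 4*1) + 37)/2 = -9/2 + sqrt((0 + 4) + 37)/2 = -9/2 + sqrt(4 + 37)/2 = -9/2 + sqrt(41)/2 ≈ -1.2984)
35671 - (S(10) + D)/(57 + 32) = 35671 - (10 + (-9/2 + sqrt(41)/2))/(57 + 32) = 35671 - (11/2 + sqrt(41)/2)/89 = 35671 - (11/178 + sqrt(41)/178) = 35671 + (-11/178 - sqrt(41)/178) = 6349427/178 - sqrt(41)/178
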